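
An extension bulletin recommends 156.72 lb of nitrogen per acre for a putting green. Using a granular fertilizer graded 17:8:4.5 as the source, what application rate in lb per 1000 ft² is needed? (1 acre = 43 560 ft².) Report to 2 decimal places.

Product per acre = 156.72 / 17% = 921.882 lb.
Convert to per 1000 ft²: 921.882 × 0.0229568 = 21.1635 lb.

21.16 lb of product per thousand sq ft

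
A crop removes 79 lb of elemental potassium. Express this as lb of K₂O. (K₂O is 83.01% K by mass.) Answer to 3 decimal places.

95.169 lb K₂O

K₂O = 79 / 0.8301 = 95.1693 lb.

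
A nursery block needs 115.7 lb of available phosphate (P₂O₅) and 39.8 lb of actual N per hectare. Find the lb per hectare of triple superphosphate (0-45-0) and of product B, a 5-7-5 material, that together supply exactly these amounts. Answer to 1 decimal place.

133.3 lb triple superphosphate, 796.0 lb product B

Per-hectare balance (a = triple superphosphate, b = product B):
P₂O₅: 0.45·a + 0.07·b = 115.7
N: 0·a + 0.05·b = 39.8
Solving simultaneously: a = 133.289, b = 796.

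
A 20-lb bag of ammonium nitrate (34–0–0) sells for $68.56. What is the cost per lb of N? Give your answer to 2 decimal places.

N in bag = 20 × 34% = 6.8 lb.
Cost per lb N = $68.56 / 6.8 = $10.0824.

$10.08 per lb N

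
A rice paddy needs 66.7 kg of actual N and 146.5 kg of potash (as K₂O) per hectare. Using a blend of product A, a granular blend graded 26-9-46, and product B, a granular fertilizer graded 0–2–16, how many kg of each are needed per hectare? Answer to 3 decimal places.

Let a = kg of product A, b = kg of product B (per hectare).
N: 0.26·a + 0·b = 66.7
K₂O: 0.46·a + 0.16·b = 146.5
Eliminate a: (row1) − 0.26/0.46·(row2) → -0.0904348·b = -16.1043, so b = 178.0769.
Back-substitute: a = (66.7 − 0·178.0769) / 0.26 = 256.53846.

256.538 kg product A, 178.077 kg product B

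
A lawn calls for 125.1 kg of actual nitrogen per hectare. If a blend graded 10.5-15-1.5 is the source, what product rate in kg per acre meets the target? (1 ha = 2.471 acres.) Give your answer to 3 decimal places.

Product per hectare = 125.1 / 10.5% = 1191.43 kg.
Convert to per acre: 1191.43 × 0.404694 = 482.1645 kg.

482.165 kg of product per acre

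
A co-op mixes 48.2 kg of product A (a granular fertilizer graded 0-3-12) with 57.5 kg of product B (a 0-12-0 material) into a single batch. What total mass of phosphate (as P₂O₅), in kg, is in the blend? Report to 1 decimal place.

8.3 kg P₂O₅

P₂O₅ mass = 3%×48.2 + 12%×57.5 = 8.346 kg.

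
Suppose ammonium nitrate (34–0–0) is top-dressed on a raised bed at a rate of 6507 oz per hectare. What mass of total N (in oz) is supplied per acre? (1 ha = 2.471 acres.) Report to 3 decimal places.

895.338 oz N per acre

nitrogen per hectare = 6507 × 34% = 2212.38 oz.
Convert to per acre: 2212.38 × 0.404694 = 895.3379 oz.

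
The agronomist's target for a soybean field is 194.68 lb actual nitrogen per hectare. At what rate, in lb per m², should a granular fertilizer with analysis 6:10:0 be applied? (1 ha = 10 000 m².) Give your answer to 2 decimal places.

0.32 lb of product per sq m

Product per hectare = 194.68 / 6% = 3244.67 lb.
Convert to per m²: 3244.67 × 0.0001 = 0.324467 lb.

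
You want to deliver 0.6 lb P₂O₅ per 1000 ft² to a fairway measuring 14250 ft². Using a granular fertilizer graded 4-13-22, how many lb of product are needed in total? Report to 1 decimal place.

65.8 lb

Product per 1000 ft² = 0.6 / 13% = 4.61538 lb.
Total product = 4.61538 × 14250 / 1000 = 65.7692 lb.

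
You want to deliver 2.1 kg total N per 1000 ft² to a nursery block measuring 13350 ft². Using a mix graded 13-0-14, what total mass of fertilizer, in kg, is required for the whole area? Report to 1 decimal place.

215.7 kg

Product per 1000 ft² = 2.1 / 13% = 16.1538 kg.
Total product = 16.1538 × 13350 / 1000 = 215.654 kg.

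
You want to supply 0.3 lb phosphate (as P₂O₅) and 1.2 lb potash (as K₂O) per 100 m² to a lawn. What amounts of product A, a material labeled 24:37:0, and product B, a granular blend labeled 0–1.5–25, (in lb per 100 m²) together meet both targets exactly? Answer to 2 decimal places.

0.62 lb product A, 4.80 lb product B

With a, b = lb per 100 m² of product A and product B:
P₂O₅: 0.37·a + 0.015·b = 0.3
K₂O: 0·a + 0.25·b = 1.2
Solving simultaneously: a = 0.616216, b = 4.8.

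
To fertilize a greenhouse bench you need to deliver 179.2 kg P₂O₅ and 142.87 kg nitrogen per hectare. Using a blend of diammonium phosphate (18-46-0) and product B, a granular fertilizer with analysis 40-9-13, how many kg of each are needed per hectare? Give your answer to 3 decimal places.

350.546 kg diammonium phosphate, 199.429 kg product B

Let a = kg of diammonium phosphate, b = kg of product B (per hectare).
P₂O₅: 0.46·a + 0.09·b = 179.2
N: 0.18·a + 0.4·b = 142.87
Solving simultaneously: a = 350.54648, b = 199.4291.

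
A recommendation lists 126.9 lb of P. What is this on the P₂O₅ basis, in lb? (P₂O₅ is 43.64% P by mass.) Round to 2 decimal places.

290.79 lb P₂O₅

P₂O₅ = 126.9 / 0.4364 = 290.788 lb.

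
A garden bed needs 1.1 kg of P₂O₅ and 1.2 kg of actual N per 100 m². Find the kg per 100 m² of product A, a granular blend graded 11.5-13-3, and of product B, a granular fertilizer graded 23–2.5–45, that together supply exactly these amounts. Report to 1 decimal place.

8.3 kg product A, 1.1 kg product B

Let a = kg of product A, b = kg of product B (per 100 m²).
P₂O₅: 0.13·a + 0.025·b = 1.1
N: 0.115·a + 0.23·b = 1.2
Solving simultaneously: a = 8.25162, b = 1.09158.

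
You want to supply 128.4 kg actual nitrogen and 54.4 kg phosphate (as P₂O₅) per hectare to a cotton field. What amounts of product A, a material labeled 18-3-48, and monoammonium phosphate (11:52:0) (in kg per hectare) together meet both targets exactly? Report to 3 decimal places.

673.134 kg product A, 65.781 kg monoammonium phosphate

With a, b = kg per hectare of product A and monoammonium phosphate:
N: 0.18·a + 0.11·b = 128.4
P₂O₅: 0.03·a + 0.52·b = 54.4
Eliminate b: (row1) − 0.11/0.52·(row2) → 0.173654·a = 116.892, so a = 673.133998.
Then b = (54.4 − 0.03·673.133998) / 0.52 = 65.7807.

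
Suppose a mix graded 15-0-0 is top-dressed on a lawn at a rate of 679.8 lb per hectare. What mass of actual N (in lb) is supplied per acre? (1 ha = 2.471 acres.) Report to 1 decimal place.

41.3 lb N per acre

nitrogen per hectare = 679.8 × 15% = 101.97 lb.
Convert to per acre: 101.97 × 0.404694 = 41.2667 lb.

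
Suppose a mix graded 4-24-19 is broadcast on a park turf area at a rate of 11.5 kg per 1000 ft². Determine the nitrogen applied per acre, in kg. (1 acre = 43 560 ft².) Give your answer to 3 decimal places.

nitrogen per 1000 ft² = 11.5 × 4% = 0.46 kg.
Convert to per acre: 0.46 × 43.56 = 20.0376 kg.

20.038 kg N per acre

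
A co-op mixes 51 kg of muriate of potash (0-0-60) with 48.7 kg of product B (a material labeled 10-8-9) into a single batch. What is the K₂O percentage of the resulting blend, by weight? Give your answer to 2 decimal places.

Total mass = 51 + 48.7 = 99.7 kg.
K₂O mass = 60%×51 + 9%×48.7 = 34.983 kg.
% K₂O = 34.983 / 99.7 = 35.0883%.

35.09% K₂O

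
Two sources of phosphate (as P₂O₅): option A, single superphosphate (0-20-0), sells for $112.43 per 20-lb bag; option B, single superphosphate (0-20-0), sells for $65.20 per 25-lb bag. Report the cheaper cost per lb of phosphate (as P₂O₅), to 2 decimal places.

option A: P₂O₅ per bag = 20 × 20% = 4 lb; cost = 112.43 / 4 = $28.1075/lb P₂O₅.
option B: P₂O₅ per bag = 25 × 20% = 5 lb; cost = 65.20 / 5 = $13.0400/lb P₂O₅.
option B is cheaper.

$13.04 per lb P₂O₅ (option B)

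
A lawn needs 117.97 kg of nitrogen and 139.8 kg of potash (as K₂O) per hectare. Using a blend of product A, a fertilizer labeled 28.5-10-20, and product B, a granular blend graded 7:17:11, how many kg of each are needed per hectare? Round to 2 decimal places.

183.90 kg product A, 936.54 kg product B

Let a = kg of product A, b = kg of product B (per hectare).
N: 0.285·a + 0.07·b = 117.97
K₂O: 0.2·a + 0.11·b = 139.8
Solving simultaneously: a = 183.902, b = 936.542.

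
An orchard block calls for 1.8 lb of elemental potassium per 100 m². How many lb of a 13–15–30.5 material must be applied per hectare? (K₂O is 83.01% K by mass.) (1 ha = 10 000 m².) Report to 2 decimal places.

As K₂O: 1.8 / 0.8301 = 2.16841 lb per 100 m².
Product per 100 m² = 2.16841 / 30.5% = 7.10955 lb.
Convert to per hectare: 7.10955 × 100 = 710.955 lb.

710.96 lb of product per hectare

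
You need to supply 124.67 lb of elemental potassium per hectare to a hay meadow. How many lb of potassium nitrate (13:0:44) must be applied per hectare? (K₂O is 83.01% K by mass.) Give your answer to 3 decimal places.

341.333 lb of product per hectare

As K₂O: 124.67 / 0.8301 = 150.187 lb per hectare.
Product per hectare = 150.187 / 44% = 341.33346 lb.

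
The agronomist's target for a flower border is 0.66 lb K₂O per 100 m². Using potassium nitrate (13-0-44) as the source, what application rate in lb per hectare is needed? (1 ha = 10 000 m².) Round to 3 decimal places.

Product per 100 m² = 0.66 / 44% = 1.5 lb.
Convert to per hectare: 1.5 × 100 = 150 lb.

150.000 lb of product per hectare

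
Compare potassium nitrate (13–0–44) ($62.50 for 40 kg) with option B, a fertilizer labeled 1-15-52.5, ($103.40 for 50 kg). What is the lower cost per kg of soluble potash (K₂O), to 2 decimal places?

$3.55 per kg K₂O (potassium nitrate)

potassium nitrate: K₂O per bag = 40 × 44% = 17.6 kg; cost = 62.50 / 17.6 = $3.5511/kg K₂O.
option B: K₂O per bag = 50 × 52.5% = 26.25 kg; cost = 103.40 / 26.25 = $3.9390/kg K₂O.
potassium nitrate is cheaper.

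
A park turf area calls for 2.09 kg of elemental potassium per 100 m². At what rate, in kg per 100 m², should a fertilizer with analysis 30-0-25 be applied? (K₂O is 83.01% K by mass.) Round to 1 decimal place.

As K₂O: 2.09 / 0.8301 = 2.51777 kg per 100 m².
Product per 100 m² = 2.51777 / 25% = 10.0711 kg.

10.1 kg of product per hundred sq m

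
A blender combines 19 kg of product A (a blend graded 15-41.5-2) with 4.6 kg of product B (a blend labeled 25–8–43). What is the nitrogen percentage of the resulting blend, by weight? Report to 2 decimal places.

16.95% N

Total mass = 19 + 4.6 = 23.6 kg.
N mass = 15%×19 + 25%×4.6 = 4 kg.
% N = 4 / 23.6 = 16.9492%.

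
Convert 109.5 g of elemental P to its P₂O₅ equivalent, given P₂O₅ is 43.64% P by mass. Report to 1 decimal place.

P₂O₅ = 109.5 / 0.4364 = 250.917 g.

250.9 g P₂O₅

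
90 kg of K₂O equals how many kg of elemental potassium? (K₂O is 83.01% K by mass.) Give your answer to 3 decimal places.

74.709 kg K

K = 90 × 0.8301 = 74.709 kg.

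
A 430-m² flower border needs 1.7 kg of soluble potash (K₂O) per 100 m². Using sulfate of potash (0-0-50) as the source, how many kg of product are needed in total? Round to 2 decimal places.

Product per 100 m² = 1.7 / 50% = 3.4 kg.
Total product = 3.4 × 430 / 100 = 14.62 kg.

14.62 kg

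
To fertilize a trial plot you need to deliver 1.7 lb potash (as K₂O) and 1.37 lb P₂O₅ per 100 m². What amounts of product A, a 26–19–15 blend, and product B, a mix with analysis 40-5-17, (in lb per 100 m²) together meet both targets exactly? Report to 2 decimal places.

5.96 lb product A, 4.74 lb product B

With a, b = lb per 100 m² of product A and product B:
K₂O: 0.15·a + 0.17·b = 1.7
P₂O₅: 0.19·a + 0.05·b = 1.37
Solving simultaneously: a = 5.96371, b = 4.7379.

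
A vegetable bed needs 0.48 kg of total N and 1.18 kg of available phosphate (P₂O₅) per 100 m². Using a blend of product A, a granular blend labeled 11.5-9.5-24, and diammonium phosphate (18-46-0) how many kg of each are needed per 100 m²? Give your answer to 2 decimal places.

0.23 kg product A, 2.52 kg diammonium phosphate

With a, b = kg per 100 m² of product A and diammonium phosphate:
N: 0.115·a + 0.18·b = 0.48
P₂O₅: 0.095·a + 0.46·b = 1.18
Solving simultaneously: a = 0.234637, b = 2.51676.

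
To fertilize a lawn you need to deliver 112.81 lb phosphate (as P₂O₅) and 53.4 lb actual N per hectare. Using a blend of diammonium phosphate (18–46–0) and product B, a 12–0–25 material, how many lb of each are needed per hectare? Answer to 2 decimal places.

245.24 lb diammonium phosphate, 77.14 lb product B

Per-hectare balance (a = diammonium phosphate, b = product B):
P₂O₅: 0.46·a + 0·b = 112.81
N: 0.18·a + 0.12·b = 53.4
Eliminate a: (row1) − 0.46/0.18·(row2) → -0.306667·b = -23.6567, so b = 77.1413.
Back-substitute: a = (112.81 − 0·77.1413) / 0.46 = 245.239.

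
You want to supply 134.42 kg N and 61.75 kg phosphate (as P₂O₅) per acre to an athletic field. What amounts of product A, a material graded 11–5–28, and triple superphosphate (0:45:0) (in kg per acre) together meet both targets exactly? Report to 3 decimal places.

1222.000 kg product A, 1.444 kg triple superphosphate

Per-acre balance (a = product A, b = triple superphosphate):
N: 0.11·a + 0·b = 134.42
P₂O₅: 0.05·a + 0.45·b = 61.75
From row1: a = (134.42 − 0·b) / 0.11.
Into row2: 0.05·(134.42 − 0·b)/0.11 + 0.45·b = 61.75 → b = 1.44444, a = 1222.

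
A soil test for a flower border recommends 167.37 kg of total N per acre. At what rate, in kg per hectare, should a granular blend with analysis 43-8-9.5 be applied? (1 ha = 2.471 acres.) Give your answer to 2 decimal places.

961.79 kg of product per hectare

Product per acre = 167.37 / 43% = 389.233 kg.
Convert to per hectare: 389.233 × 2.471 = 961.794 kg.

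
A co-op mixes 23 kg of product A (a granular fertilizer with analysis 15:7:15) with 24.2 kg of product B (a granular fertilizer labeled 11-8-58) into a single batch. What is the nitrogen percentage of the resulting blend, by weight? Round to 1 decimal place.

Total mass = 23 + 24.2 = 47.2 kg.
N mass = 15%×23 + 11%×24.2 = 6.112 kg.
% N = 6.112 / 47.2 = 12.9492%.

12.9% N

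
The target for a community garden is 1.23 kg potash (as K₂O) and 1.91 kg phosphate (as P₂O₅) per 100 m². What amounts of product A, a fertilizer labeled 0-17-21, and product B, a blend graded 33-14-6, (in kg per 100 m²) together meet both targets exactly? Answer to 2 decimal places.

Let a = kg of product A, b = kg of product B (per 100 m²).
K₂O: 0.21·a + 0.06·b = 1.23
P₂O₅: 0.17·a + 0.14·b = 1.91
Eliminate b: (row1) − 0.06/0.14·(row2) → 0.137143·a = 0.411429, so a = 3.
Then b = (1.91 − 0.17·3) / 0.14 = 10.

3.00 kg product A, 10.00 kg product B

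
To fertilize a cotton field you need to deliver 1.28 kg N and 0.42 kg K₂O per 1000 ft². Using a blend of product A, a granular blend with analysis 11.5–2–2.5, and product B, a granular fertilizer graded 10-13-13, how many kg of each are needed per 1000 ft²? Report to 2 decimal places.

Per-1000 ft² balance (a = product A, b = product B):
N: 0.115·a + 0.1·b = 1.28
K₂O: 0.025·a + 0.13·b = 0.42
Solving simultaneously: a = 9.99197, b = 1.30924.

9.99 kg product A, 1.31 kg product B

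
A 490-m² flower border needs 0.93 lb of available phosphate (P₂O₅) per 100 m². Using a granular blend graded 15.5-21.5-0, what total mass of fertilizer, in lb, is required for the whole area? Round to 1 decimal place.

Product per 100 m² = 0.93 / 21.5% = 4.32558 lb.
Total product = 4.32558 × 490 / 100 = 21.1953 lb.

21.2 lb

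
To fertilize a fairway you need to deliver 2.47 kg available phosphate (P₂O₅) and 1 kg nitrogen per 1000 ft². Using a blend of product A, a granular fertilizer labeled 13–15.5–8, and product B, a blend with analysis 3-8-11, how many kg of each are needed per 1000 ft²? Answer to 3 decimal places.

1.026 kg product A, 28.887 kg product B

Per-1000 ft² balance (a = product A, b = product B):
P₂O₅: 0.155·a + 0.08·b = 2.47
N: 0.13·a + 0.03·b = 1
From row1: a = (2.47 − 0.08·b) / 0.155.
Into row2: 0.13·(2.47 − 0.08·b)/0.155 + 0.03·b = 1 → b = 28.88696, a = 1.02609.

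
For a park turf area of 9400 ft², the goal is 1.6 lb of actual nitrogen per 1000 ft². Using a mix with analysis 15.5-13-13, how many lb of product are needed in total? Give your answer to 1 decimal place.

Product per 1000 ft² = 1.6 / 15.5% = 10.3226 lb.
Total product = 10.3226 × 9400 / 1000 = 97.0323 lb.

97.0 lb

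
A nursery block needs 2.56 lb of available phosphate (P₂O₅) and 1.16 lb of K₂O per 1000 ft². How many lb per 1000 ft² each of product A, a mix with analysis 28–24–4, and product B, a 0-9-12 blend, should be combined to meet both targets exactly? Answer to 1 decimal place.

Per-1000 ft² balance (a = product A, b = product B):
P₂O₅: 0.24·a + 0.09·b = 2.56
K₂O: 0.04·a + 0.12·b = 1.16
From row1: a = (2.56 − 0.09·b) / 0.24.
Into row2: 0.04·(2.56 − 0.09·b)/0.24 + 0.12·b = 1.16 → b = 6.98413, a = 8.04762.

8.0 lb product A, 7.0 lb product B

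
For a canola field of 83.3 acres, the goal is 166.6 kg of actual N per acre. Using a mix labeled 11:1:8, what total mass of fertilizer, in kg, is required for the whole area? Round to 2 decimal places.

Product per acre = 166.6 / 11% = 1514.55 kg.
Total product = 1514.55 × 83.3 = 126161.636 kg.

126161.64 kg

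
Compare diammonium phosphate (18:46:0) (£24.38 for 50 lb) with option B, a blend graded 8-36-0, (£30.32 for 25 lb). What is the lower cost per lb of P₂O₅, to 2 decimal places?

diammonium phosphate: P₂O₅ per bag = 50 × 46% = 23 lb; cost = 24.38 / 23 = £1.0600/lb P₂O₅.
option B: P₂O₅ per bag = 25 × 36% = 9 lb; cost = 30.32 / 9 = £3.3689/lb P₂O₅.
diammonium phosphate is cheaper.

£1.06 per lb P₂O₅ (diammonium phosphate)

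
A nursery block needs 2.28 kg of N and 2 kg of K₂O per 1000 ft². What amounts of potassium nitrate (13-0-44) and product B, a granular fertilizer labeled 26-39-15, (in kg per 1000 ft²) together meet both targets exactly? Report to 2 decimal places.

1.88 kg potassium nitrate, 7.83 kg product B

Let a = kg of potassium nitrate, b = kg of product B (per 1000 ft²).
N: 0.13·a + 0.26·b = 2.28
K₂O: 0.44·a + 0.15·b = 2
Solving simultaneously: a = 1.87566, b = 7.8314.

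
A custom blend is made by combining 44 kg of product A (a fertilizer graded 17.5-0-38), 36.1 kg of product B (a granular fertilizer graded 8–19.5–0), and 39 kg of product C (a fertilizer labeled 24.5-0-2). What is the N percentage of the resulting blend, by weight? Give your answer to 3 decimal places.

16.913% N

Total mass = 44 + 36.1 + 39 = 119.1 kg.
N mass = 17.5%×44 + 8%×36.1 + 24.5%×39 = 20.143 kg.
% N = 20.143 / 119.1 = 16.9127%.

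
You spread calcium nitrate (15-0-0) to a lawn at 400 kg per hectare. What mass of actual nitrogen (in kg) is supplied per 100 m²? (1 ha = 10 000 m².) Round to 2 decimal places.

nitrogen per hectare = 400 × 15% = 60 kg.
Convert to per 100 m²: 60 × 0.01 = 0.6 kg.

0.60 kg N per hundred sq m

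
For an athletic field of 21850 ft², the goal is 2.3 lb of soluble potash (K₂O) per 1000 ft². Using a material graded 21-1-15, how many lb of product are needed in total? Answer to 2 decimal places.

Product per 1000 ft² = 2.3 / 15% = 15.3333 lb.
Total product = 15.3333 × 21850 / 1000 = 335.033 lb.

335.03 lb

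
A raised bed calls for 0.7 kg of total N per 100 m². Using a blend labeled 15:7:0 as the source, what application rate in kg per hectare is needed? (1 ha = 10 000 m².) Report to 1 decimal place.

466.7 kg of product per hectare

Product per 100 m² = 0.7 / 15% = 4.66667 kg.
Convert to per hectare: 4.66667 × 100 = 466.667 kg.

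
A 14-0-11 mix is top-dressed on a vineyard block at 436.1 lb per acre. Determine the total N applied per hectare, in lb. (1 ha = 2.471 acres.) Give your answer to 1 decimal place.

nitrogen per acre = 436.1 × 14% = 61.054 lb.
Convert to per hectare: 61.054 × 2.471 = 150.864 lb.

150.9 lb N per hectare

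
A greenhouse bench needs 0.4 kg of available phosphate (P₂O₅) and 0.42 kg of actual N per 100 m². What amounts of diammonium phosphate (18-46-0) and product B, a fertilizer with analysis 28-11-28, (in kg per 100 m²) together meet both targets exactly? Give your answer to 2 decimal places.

0.60 kg diammonium phosphate, 1.11 kg product B

With a, b = kg per 100 m² of diammonium phosphate and product B:
P₂O₅: 0.46·a + 0.11·b = 0.4
N: 0.18·a + 0.28·b = 0.42
Eliminate a: (row1) − 0.46/0.18·(row2) → -0.605556·b = -0.673333, so b = 1.11193.
Back-substitute: a = (0.4 − 0.11·1.11193) / 0.46 = 0.60367.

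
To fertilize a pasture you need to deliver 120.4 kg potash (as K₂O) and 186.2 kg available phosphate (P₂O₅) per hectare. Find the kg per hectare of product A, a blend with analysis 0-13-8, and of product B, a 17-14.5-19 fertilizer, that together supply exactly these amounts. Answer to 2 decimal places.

Per-hectare balance (a = product A, b = product B):
K₂O: 0.08·a + 0.19·b = 120.4
P₂O₅: 0.13·a + 0.145·b = 186.2
Eliminate b: (row1) − 0.19/0.145·(row2) → -0.0903448·a = -123.586, so a = 1367.939.
Then b = (186.2 − 0.13·1367.939) / 0.145 = 57.7099.

1367.94 kg product A, 57.71 kg product B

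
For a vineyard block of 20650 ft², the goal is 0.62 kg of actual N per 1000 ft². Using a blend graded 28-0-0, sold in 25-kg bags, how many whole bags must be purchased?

2 bags

Product per 1000 ft² = 0.62 / 28% = 2.21429 kg.
Total product = 2.21429 × 20650 / 1000 = 45.725 kg.
Bags = ⌈45.725 / 25⌉ = 2.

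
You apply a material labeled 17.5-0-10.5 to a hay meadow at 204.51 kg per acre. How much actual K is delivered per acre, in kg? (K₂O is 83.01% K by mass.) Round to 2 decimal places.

K₂O per acre = 204.51 × 10.5% = 21.4735 kg.
Elemental K = 21.4735 × 0.8301 = 17.8252 kg per acre.

17.83 kg K per acre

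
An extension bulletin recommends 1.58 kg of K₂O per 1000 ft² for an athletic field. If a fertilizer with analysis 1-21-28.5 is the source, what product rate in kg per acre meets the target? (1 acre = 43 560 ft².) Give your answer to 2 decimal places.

Product per 1000 ft² = 1.58 / 28.5% = 5.54386 kg.
Convert to per acre: 5.54386 × 43.56 = 241.491 kg.

241.49 kg of product per acre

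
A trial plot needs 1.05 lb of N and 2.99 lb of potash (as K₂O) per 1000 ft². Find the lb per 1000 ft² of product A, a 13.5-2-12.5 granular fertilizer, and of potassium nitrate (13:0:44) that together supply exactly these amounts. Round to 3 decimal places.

With a, b = lb per 1000 ft² of product A and potassium nitrate:
N: 0.135·a + 0.13·b = 1.05
K₂O: 0.125·a + 0.44·b = 2.99
Eliminate b: (row1) − 0.13/0.44·(row2) → 0.0980682·a = 0.166591, so a = 1.69873.
Then b = (2.99 − 0.125·1.69873) / 0.44 = 6.31286.

1.699 lb product A, 6.313 lb potassium nitrate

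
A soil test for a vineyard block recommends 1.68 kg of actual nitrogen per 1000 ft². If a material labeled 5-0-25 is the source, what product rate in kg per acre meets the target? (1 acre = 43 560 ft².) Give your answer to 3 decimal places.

1463.616 kg of product per acre

Product per 1000 ft² = 1.68 / 5% = 33.6 kg.
Convert to per acre: 33.6 × 43.56 = 1463.616 kg.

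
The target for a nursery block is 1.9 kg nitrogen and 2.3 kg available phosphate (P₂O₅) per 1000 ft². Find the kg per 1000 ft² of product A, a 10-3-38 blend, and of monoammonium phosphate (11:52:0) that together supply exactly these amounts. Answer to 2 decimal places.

15.09 kg product A, 3.55 kg monoammonium phosphate

With a, b = kg per 1000 ft² of product A and monoammonium phosphate:
N: 0.1·a + 0.11·b = 1.9
P₂O₅: 0.03·a + 0.52·b = 2.3
Eliminate b: (row1) − 0.11/0.52·(row2) → 0.0936538·a = 1.41346, so a = 15.0924.
Then b = (2.3 − 0.03·15.0924) / 0.52 = 3.55236.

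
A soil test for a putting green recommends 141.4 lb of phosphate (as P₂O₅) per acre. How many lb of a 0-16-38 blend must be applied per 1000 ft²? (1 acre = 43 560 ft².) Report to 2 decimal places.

20.29 lb of product per thousand sq ft

Product per acre = 141.4 / 16% = 883.75 lb.
Convert to per 1000 ft²: 883.75 × 0.0229568 = 20.2881 lb.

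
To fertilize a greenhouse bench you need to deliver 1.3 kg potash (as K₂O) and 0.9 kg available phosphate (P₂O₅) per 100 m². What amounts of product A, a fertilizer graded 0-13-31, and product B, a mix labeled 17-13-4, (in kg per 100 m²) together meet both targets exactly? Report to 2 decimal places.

3.79 kg product A, 3.13 kg product B

With a, b = kg per 100 m² of product A and product B:
K₂O: 0.31·a + 0.04·b = 1.3
P₂O₅: 0.13·a + 0.13·b = 0.9
Eliminate b: (row1) − 0.04/0.13·(row2) → 0.27·a = 1.02308, so a = 3.78917.
Then b = (0.9 − 0.13·3.78917) / 0.13 = 3.1339.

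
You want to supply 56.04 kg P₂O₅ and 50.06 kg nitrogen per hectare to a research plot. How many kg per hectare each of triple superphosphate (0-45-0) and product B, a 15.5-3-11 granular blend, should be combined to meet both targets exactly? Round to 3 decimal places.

Let a = kg of triple superphosphate, b = kg of product B (per hectare).
P₂O₅: 0.45·a + 0.03·b = 56.04
N: 0·a + 0.155·b = 50.06
Solving simultaneously: a = 103.0022, b = 322.9677.

103.002 kg triple superphosphate, 322.968 kg product B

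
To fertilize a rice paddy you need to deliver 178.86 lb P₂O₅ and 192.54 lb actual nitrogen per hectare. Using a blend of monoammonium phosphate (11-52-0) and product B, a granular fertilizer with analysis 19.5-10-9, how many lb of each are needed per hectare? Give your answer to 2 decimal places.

Per-hectare balance (a = monoammonium phosphate, b = product B):
P₂O₅: 0.52·a + 0.1·b = 178.86
N: 0.11·a + 0.195·b = 192.54
From row1: a = (178.86 − 0.1·b) / 0.52.
Into row2: 0.11·(178.86 − 0.1·b)/0.52 + 0.195·b = 192.54 → b = 889.892, a = 172.829.

172.83 lb monoammonium phosphate, 889.89 lb product B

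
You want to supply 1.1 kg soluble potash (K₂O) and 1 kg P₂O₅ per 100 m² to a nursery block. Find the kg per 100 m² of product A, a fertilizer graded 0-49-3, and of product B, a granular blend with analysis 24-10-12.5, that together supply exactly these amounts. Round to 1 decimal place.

0.3 kg product A, 8.7 kg product B

Per-100 m² balance (a = product A, b = product B):
K₂O: 0.03·a + 0.125·b = 1.1
P₂O₅: 0.49·a + 0.1·b = 1
Solving simultaneously: a = 0.257511, b = 8.7382.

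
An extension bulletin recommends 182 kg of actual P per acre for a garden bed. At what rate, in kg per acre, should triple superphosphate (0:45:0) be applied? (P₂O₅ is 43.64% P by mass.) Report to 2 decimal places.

926.77 kg of product per acre

As P₂O₅: 182 / 0.4364 = 417.049 kg per acre.
Product per acre = 417.049 / 45% = 926.7746 kg.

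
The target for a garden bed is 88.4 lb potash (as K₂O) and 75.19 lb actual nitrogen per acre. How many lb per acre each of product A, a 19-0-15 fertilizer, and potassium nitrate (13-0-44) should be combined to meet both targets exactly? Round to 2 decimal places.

Per-acre balance (a = product A, b = potassium nitrate):
K₂O: 0.15·a + 0.44·b = 88.4
N: 0.19·a + 0.13·b = 75.19
Solving simultaneously: a = 336.842, b = 86.0764.

336.84 lb product A, 86.08 lb potassium nitrate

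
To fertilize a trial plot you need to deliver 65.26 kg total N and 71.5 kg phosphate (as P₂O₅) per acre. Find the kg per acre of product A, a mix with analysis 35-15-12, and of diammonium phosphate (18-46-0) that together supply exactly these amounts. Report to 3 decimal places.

127.982 kg product A, 113.701 kg diammonium phosphate

Let a = kg of product A, b = kg of diammonium phosphate (per acre).
N: 0.35·a + 0.18·b = 65.26
P₂O₅: 0.15·a + 0.46·b = 71.5
Solving simultaneously: a = 127.9821, b = 113.70149.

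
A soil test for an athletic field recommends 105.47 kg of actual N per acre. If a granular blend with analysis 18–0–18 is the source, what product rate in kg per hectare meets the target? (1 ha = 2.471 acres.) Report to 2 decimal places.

Product per acre = 105.47 / 18% = 585.944 kg.
Convert to per hectare: 585.944 × 2.471 = 1447.869 kg.

1447.87 kg of product per hectare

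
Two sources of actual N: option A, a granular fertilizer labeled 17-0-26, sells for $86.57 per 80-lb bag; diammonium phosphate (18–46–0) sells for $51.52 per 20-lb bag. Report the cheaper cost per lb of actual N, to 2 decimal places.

$6.37 per lb N (option A)

option A: N per bag = 80 × 17% = 13.6 lb; cost = 86.57 / 13.6 = $6.3654/lb N.
diammonium phosphate: N per bag = 20 × 18% = 3.6 lb; cost = 51.52 / 3.6 = $14.3111/lb N.
option A is cheaper.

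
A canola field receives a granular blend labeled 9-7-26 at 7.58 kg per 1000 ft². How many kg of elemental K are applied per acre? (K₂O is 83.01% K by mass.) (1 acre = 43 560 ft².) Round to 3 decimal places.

K₂O per 1000 ft² = 7.58 × 26% = 1.9708 kg.
Elemental K = 1.9708 × 0.8301 = 1.63596 kg per 1000 ft².
Convert to per acre: 1.63596 × 43.56 = 71.26246 kg.

71.262 kg K per acre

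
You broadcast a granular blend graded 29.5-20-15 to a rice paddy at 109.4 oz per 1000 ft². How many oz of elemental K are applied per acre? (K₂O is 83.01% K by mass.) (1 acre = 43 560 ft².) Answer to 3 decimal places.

593.372 oz K per acre

K₂O per 1000 ft² = 109.4 × 15% = 16.41 oz.
Elemental K = 16.41 × 0.8301 = 13.6219 oz per 1000 ft².
Convert to per acre: 13.6219 × 43.56 = 593.3717 oz.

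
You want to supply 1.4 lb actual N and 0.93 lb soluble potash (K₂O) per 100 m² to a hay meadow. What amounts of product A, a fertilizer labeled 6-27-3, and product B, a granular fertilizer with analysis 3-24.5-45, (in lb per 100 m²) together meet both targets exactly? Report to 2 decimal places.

23.07 lb product A, 0.53 lb product B

With a, b = lb per 100 m² of product A and product B:
N: 0.06·a + 0.03·b = 1.4
K₂O: 0.03·a + 0.45·b = 0.93
Eliminate a: (row1) − 0.06/0.03·(row2) → -0.87·b = -0.46, so b = 0.528736.
Back-substitute: a = (1.4 − 0.03·0.528736) / 0.06 = 23.069.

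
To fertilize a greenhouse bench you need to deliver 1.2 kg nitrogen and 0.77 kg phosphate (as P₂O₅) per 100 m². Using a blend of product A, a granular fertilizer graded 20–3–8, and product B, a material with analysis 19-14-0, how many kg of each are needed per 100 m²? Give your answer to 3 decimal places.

Per-100 m² balance (a = product A, b = product B):
N: 0.2·a + 0.19·b = 1.2
P₂O₅: 0.03·a + 0.14·b = 0.77
From row1: a = (1.2 − 0.19·b) / 0.2.
Into row2: 0.03·(1.2 − 0.19·b)/0.2 + 0.14·b = 0.77 → b = 5.29148, a = 0.973094.

0.973 kg product A, 5.291 kg product B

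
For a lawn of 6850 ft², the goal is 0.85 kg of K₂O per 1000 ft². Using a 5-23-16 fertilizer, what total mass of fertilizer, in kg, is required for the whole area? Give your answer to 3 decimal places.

36.391 kg

Product per 1000 ft² = 0.85 / 16% = 5.3125 kg.
Total product = 5.3125 × 6850 / 1000 = 36.3906 kg.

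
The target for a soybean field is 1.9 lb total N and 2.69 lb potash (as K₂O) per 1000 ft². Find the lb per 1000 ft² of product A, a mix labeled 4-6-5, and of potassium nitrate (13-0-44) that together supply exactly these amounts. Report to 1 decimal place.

Per-1000 ft² balance (a = product A, b = potassium nitrate):
N: 0.04·a + 0.13·b = 1.9
K₂O: 0.05·a + 0.44·b = 2.69
Eliminate b: (row1) − 0.13/0.44·(row2) → 0.0252273·a = 1.10523, so a = 43.8108.
Then b = (2.69 − 0.05·43.8108) / 0.44 = 1.13514.

43.8 lb product A, 1.1 lb potassium nitrate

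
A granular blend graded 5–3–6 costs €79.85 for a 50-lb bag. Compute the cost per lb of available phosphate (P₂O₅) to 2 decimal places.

P₂O₅ in bag = 50 × 3% = 1.5 lb.
Cost per lb P₂O₅ = €79.85 / 1.5 = €53.2333.

€53.23 per lb P₂O₅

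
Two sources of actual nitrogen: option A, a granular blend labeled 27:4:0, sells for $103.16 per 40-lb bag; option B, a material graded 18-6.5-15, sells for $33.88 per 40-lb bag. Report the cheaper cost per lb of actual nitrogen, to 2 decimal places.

$4.71 per lb N (option B)

option A: N per bag = 40 × 27% = 10.8 lb; cost = 103.16 / 10.8 = $9.5519/lb N.
option B: N per bag = 40 × 18% = 7.2 lb; cost = 33.88 / 7.2 = $4.7056/lb N.
option B is cheaper.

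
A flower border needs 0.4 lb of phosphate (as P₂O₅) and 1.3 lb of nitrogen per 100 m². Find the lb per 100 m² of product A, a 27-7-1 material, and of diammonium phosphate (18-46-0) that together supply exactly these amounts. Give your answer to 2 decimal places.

4.71 lb product A, 0.15 lb diammonium phosphate

With a, b = lb per 100 m² of product A and diammonium phosphate:
P₂O₅: 0.07·a + 0.46·b = 0.4
N: 0.27·a + 0.18·b = 1.3
Eliminate b: (row1) − 0.46/0.18·(row2) → -0.62·a = -2.92222, so a = 4.71326.
Then b = (1.3 − 0.27·4.71326) / 0.18 = 0.15233.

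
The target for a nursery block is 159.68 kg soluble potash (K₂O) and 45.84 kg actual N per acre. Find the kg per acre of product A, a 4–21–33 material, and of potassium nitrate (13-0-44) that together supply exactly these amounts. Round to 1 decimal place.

With a, b = kg per acre of product A and potassium nitrate:
K₂O: 0.33·a + 0.44·b = 159.68
N: 0.04·a + 0.13·b = 45.84
Solving simultaneously: a = 23.2727, b = 345.455.

23.3 kg product A, 345.5 kg potassium nitrate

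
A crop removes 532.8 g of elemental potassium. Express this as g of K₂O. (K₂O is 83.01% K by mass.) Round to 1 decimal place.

641.9 g K₂O

K₂O = 532.8 / 0.8301 = 641.85 g.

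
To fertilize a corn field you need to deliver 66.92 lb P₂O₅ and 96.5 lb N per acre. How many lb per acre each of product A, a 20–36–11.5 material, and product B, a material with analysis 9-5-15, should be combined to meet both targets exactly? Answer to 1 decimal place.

53.5 lb product A, 953.4 lb product B

Per-acre balance (a = product A, b = product B):
P₂O₅: 0.36·a + 0.05·b = 66.92
N: 0.2·a + 0.09·b = 96.5
Solving simultaneously: a = 53.4732, b = 953.393.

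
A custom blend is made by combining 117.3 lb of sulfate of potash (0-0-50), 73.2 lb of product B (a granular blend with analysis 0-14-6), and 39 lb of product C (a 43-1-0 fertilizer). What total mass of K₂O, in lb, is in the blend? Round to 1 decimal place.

K₂O mass = 50%×117.3 + 6%×73.2 + 0%×39 = 63.042 lb.

63.0 lb K₂O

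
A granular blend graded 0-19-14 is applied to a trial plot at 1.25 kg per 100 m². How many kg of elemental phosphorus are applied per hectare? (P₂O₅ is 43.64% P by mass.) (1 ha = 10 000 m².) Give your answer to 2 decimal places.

10.36 kg P per hectare

P₂O₅ per 100 m² = 1.25 × 19% = 0.2375 kg.
Elemental P = 0.2375 × 0.4364 = 0.103645 kg per 100 m².
Convert to per hectare: 0.103645 × 100 = 10.3645 kg.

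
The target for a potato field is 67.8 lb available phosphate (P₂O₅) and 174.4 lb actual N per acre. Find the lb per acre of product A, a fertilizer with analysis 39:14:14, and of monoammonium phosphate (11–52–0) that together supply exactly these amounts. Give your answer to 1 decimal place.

Per-acre balance (a = product A, b = monoammonium phosphate):
P₂O₅: 0.14·a + 0.52·b = 67.8
N: 0.39·a + 0.11·b = 174.4
Solving simultaneously: a = 444.13, b = 10.8111.

444.1 lb product A, 10.8 lb monoammonium phosphate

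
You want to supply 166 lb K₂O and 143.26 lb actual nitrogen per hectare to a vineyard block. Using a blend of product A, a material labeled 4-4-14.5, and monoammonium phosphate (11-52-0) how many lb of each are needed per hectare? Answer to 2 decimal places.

With a, b = lb per hectare of product A and monoammonium phosphate:
K₂O: 0.145·a + 0·b = 166
N: 0.04·a + 0.11·b = 143.26
Solving simultaneously: a = 1144.828, b = 886.063.

1144.83 lb product A, 886.06 lb monoammonium phosphate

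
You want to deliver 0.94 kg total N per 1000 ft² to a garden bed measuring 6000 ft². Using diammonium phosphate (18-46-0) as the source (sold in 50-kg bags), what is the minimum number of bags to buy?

1 bags

Product per 1000 ft² = 0.94 / 18% = 5.22222 kg.
Total product = 5.22222 × 6000 / 1000 = 31.3333 kg.
Bags = ⌈31.3333 / 50⌉ = 1.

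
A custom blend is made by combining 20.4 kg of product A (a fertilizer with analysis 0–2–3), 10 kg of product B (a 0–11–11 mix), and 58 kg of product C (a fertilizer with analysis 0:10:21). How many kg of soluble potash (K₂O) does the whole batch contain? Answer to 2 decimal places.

K₂O mass = 3%×20.4 + 11%×10 + 21%×58 = 13.892 kg.

13.89 kg K₂O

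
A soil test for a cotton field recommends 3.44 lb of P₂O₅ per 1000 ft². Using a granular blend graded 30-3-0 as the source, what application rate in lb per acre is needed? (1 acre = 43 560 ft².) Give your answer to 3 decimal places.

4994.880 lb of product per acre

Product per 1000 ft² = 3.44 / 3% = 114.667 lb.
Convert to per acre: 114.667 × 43.56 = 4994.88 lb.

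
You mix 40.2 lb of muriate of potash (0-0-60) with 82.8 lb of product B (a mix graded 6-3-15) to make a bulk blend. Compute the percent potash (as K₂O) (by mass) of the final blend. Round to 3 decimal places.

29.707% K₂O

Total mass = 40.2 + 82.8 = 123 lb.
K₂O mass = 60%×40.2 + 15%×82.8 = 36.54 lb.
% K₂O = 36.54 / 123 = 29.7073%.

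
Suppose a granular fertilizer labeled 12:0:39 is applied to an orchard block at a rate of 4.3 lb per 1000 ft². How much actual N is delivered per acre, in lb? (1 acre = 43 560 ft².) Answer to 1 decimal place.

nitrogen per 1000 ft² = 4.3 × 12% = 0.516 lb.
Convert to per acre: 0.516 × 43.56 = 22.477 lb.

22.5 lb N per acre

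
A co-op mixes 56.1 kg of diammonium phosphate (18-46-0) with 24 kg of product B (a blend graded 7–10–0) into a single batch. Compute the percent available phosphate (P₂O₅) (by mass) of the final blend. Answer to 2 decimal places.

35.21% P₂O₅

Total mass = 56.1 + 24 = 80.1 kg.
P₂O₅ mass = 46%×56.1 + 10%×24 = 28.206 kg.
% P₂O₅ = 28.206 / 80.1 = 35.2135%.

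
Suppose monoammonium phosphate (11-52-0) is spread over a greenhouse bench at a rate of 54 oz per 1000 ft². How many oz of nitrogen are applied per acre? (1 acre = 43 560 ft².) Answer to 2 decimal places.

nitrogen per 1000 ft² = 54 × 11% = 5.94 oz.
Convert to per acre: 5.94 × 43.56 = 258.746 oz.

258.75 oz N per acre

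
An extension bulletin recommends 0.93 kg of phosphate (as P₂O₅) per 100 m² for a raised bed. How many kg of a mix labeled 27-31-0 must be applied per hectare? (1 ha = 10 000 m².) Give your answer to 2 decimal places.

300.00 kg of product per hectare

Product per 100 m² = 0.93 / 31% = 3 kg.
Convert to per hectare: 3 × 100 = 300 kg.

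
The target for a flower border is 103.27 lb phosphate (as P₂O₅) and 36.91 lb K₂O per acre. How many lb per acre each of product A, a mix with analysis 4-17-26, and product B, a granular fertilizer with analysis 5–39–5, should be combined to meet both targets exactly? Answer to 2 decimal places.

99.37 lb product A, 221.48 lb product B

Let a = lb of product A, b = lb of product B (per acre).
P₂O₅: 0.17·a + 0.39·b = 103.27
K₂O: 0.26·a + 0.05·b = 36.91
Solving simultaneously: a = 99.3692, b = 221.4801.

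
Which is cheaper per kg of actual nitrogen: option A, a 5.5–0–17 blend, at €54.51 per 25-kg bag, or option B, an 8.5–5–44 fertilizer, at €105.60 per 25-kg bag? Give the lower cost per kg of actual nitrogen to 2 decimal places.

€39.64 per kg N (option A)

option A: N per bag = 25 × 5.5% = 1.375 kg; cost = 54.51 / 1.375 = €39.6436/kg N.
option B: N per bag = 25 × 8.5% = 2.125 kg; cost = 105.60 / 2.125 = €49.6941/kg N.
option A is cheaper.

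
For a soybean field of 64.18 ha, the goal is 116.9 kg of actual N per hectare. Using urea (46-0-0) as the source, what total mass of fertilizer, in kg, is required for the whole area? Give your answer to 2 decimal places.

Product per hectare = 116.9 / 46% = 254.13 kg.
Total product = 254.13 × 64.18 = 16310.091 kg.

16310.09 kg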